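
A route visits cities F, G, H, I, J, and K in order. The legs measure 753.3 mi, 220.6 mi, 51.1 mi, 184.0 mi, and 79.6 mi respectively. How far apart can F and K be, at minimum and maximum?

218.0 ≤ FK ≤ 1288.6 mi

The maximum is all hops collinear in one direction: 753.3 + 220.6 + 51.1 + 184.0 + 79.6 = 1288.6.
The longest hop is 753.3; the others sum to 535.3. Folding the others back against it leaves at least 753.3 − 535.3 = 218.0.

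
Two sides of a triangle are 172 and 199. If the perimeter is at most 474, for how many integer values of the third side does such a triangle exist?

Triangle inequality: 27 < x < 371. Perimeter ≤ 474 gives x ≤ 474 − 172 − 199 = 103.
So 27 < x ≤ 103; integers 28 through 103: 76 values.

76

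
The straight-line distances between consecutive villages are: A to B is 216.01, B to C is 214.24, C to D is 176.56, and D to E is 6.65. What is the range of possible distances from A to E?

0 ≤ AE ≤ 613.46

The maximum is all hops collinear in one direction: 216.01 + 214.24 + 176.56 + 6.65 = 613.46.
The longest hop is 216.01; the others sum to 397.45. Since 216.01 ≤ 397.45, the path can fold back on itself completely, so the minimum distance is 0.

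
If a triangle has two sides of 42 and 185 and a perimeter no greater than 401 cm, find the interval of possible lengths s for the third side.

Triangle inequality alone gives 143 < s < 227.
The perimeter condition gives s ≤ 401 − 42 − 185 = 174.
Intersecting the two: 143 < s ≤ 174.

143 < s ≤ 174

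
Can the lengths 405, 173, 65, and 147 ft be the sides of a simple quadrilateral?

For a quadrilateral, each side must be shorter than the sum of the others.
Here the longest side is 405, but the remaining 3 sides sum to only 385.

No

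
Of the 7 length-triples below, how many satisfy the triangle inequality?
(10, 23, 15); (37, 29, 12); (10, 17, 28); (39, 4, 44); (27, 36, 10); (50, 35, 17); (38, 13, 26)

5

(10,15,23): 10+15 > 23 → valid
(12,29,37): 12+29 > 37 → valid
(10,17,28): 10+17 ≤ 28 → not valid
(4,39,44): 4+39 ≤ 44 → not valid
(10,27,36): 10+27 > 36 → valid
(17,35,50): 17+35 > 50 → valid
(13,26,38): 13+26 > 38 → valid
5 of the 7 triples form a triangle.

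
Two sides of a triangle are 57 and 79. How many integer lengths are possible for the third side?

113

The third side lies in the open interval (22, 136).
Integers from 23 to 135 inclusive: 135 − 23 + 1 = 113.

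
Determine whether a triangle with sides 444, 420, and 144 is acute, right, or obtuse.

right

Compare the square of the longest side to the sum of squares of the other two: 144² + 420² = 197136 = 444².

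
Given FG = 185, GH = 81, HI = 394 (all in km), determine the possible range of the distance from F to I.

128 ≤ FI ≤ 660 km

The maximum is all hops collinear in one direction: 185 + 81 + 394 = 660.
The longest hop is 394; the others sum to 266. Folding the others back against it leaves at least 394 − 266 = 128.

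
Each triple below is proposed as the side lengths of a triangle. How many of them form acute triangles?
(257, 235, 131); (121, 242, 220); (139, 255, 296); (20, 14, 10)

2

(257,235,131): 131²+235² = 72386 > 66049 = 257² → acute
(121,242,220): 121²+220² = 63041 > 58564 = 242² → acute
(139,255,296): 139²+255² = 84346 < 87616 = 296² → obtuse
(20,14,10): 10²+14² = 296 < 400 = 20² → obtuse
2 of the 4 are acute.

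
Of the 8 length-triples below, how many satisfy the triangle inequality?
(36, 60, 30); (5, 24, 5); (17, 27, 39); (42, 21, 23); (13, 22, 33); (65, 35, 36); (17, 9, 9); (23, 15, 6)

6

(30,36,60): 30+36 > 60 → valid
(5,5,24): 5+5 ≤ 24 → not valid
(17,27,39): 17+27 > 39 → valid
(21,23,42): 21+23 > 42 → valid
(13,22,33): 13+22 > 33 → valid
(35,36,65): 35+36 > 65 → valid
(9,9,17): 9+9 > 17 → valid
(6,15,23): 6+15 ≤ 23 → not valid
6 of the 8 triples form a triangle.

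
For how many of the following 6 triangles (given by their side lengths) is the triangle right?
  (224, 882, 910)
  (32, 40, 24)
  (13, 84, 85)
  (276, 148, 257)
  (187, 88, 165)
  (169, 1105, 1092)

(224,882,910): 224²+882² = 828100 = 910² → right
(32,40,24): 24²+32² = 1600 = 40² → right
(13,84,85): 13²+84² = 7225 = 85² → right
(276,148,257): 148²+257² = 87953 > 76176 = 276² → acute
(187,88,165): 88²+165² = 34969 = 187² → right
(169,1105,1092): 169²+1092² = 1221025 = 1105² → right
5 of the 6 are right.

5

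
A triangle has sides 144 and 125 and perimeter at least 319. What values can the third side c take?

Triangle inequality alone gives 19 < c < 269.
The perimeter condition gives c ≥ 319 − 144 − 125 = 50.
Intersecting the two: 50 ≤ c < 269.

50 ≤ c < 269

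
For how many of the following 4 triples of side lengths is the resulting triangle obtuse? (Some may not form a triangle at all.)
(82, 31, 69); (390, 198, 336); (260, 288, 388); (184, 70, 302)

(82,31,69): 31²+69² = 5722 < 6724 = 82² → obtuse
(390,198,336): 198²+336² = 152100 = 390² → right
(260,288,388): 260²+288² = 150544 = 388² → right
(184,70,302): 70+184 ≤ 302, not a triangle
1 of the 4 is obtuse.

1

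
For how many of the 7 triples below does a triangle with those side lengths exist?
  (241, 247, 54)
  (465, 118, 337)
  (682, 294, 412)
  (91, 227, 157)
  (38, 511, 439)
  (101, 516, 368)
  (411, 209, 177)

(54,241,247): 54+241 > 247 → valid
(118,337,465): 118+337 ≤ 465 → not valid
(294,412,682): 294+412 > 682 → valid
(91,157,227): 91+157 > 227 → valid
(38,439,511): 38+439 ≤ 511 → not valid
(101,368,516): 101+368 ≤ 516 → not valid
(177,209,411): 177+209 ≤ 411 → not valid
3 of the 7 triples form a triangle.

3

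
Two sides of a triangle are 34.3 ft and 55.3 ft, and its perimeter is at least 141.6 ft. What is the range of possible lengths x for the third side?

52.0 ≤ x < 89.6

Triangle inequality alone gives 21.0 < x < 89.6.
The perimeter condition gives x ≥ 141.6 − 34.3 − 55.3 = 52.0.
Intersecting the two: 52.0 ≤ x < 89.6.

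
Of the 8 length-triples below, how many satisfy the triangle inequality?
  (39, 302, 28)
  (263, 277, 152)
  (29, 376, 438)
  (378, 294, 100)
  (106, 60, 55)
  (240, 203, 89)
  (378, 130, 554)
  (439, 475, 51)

5

(28,39,302): 28+39 ≤ 302 → not valid
(152,263,277): 152+263 > 277 → valid
(29,376,438): 29+376 ≤ 438 → not valid
(100,294,378): 100+294 > 378 → valid
(55,60,106): 55+60 > 106 → valid
(89,203,240): 89+203 > 240 → valid
(130,378,554): 130+378 ≤ 554 → not valid
(51,439,475): 51+439 > 475 → valid
5 of the 8 triples form a triangle.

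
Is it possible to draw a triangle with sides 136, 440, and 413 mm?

Yes

The longest side is 440, and the other two sum to 549.
Since 549 > 440, the triangle inequality holds.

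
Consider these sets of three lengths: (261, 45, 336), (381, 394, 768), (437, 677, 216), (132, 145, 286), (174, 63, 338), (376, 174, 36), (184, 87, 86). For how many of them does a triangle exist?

(45,261,336): 45+261 ≤ 336 → not valid
(381,394,768): 381+394 > 768 → valid
(216,437,677): 216+437 ≤ 677 → not valid
(132,145,286): 132+145 ≤ 286 → not valid
(63,174,338): 63+174 ≤ 338 → not valid
(36,174,376): 36+174 ≤ 376 → not valid
(86,87,184): 86+87 ≤ 184 → not valid
1 of the 7 triples forms a triangle.

1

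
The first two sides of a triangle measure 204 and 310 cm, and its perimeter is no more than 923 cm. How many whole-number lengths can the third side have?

303

Triangle inequality: 106 < x < 514. Perimeter ≤ 923 gives x ≤ 923 − 204 − 310 = 409.
So 106 < x ≤ 409; integers 107 through 409: 303 values.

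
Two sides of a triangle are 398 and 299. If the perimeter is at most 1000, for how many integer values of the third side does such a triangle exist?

204

Triangle inequality: 99 < x < 697. Perimeter ≤ 1000 gives x ≤ 1000 − 398 − 299 = 303.
So 99 < x ≤ 303; integers 100 through 303: 204 values.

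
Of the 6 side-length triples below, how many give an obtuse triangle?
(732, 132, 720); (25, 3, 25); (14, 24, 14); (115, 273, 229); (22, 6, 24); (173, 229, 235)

(732,132,720): 132²+720² = 535824 = 732² → right
(25,3,25): 3²+25² = 634 > 625 = 25² → acute
(14,24,14): 14²+14² = 392 < 576 = 24² → obtuse
(115,273,229): 115²+229² = 65666 < 74529 = 273² → obtuse
(22,6,24): 6²+22² = 520 < 576 = 24² → obtuse
(173,229,235): 173²+229² = 82370 > 55225 = 235² → acute
3 of the 6 are obtuse.

3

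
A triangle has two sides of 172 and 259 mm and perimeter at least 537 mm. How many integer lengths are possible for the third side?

Triangle inequality: 87 < x < 431. Perimeter ≥ 537 gives x ≥ 537 − 172 − 259 = 106.
So 106 ≤ x < 431; integers 106 through 430: 325 values.

325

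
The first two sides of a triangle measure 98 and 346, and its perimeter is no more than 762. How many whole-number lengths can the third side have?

Triangle inequality: 248 < x < 444. Perimeter ≤ 762 gives x ≤ 762 − 98 − 346 = 318.
So 248 < x ≤ 318; integers 249 through 318: 70 values.

70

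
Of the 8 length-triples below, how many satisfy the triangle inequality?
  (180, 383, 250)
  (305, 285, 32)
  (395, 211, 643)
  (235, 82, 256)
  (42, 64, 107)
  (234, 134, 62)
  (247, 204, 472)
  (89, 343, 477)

3

(180,250,383): 180+250 > 383 → valid
(32,285,305): 32+285 > 305 → valid
(211,395,643): 211+395 ≤ 643 → not valid
(82,235,256): 82+235 > 256 → valid
(42,64,107): 42+64 ≤ 107 → not valid
(62,134,234): 62+134 ≤ 234 → not valid
(204,247,472): 204+247 ≤ 472 → not valid
(89,343,477): 89+343 ≤ 477 → not valid
3 of the 8 triples form a triangle.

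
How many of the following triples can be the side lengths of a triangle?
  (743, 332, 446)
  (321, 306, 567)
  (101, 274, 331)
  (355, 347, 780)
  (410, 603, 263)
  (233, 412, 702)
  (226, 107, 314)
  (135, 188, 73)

6

(332,446,743): 332+446 > 743 → valid
(306,321,567): 306+321 > 567 → valid
(101,274,331): 101+274 > 331 → valid
(347,355,780): 347+355 ≤ 780 → not valid
(263,410,603): 263+410 > 603 → valid
(233,412,702): 233+412 ≤ 702 → not valid
(107,226,314): 107+226 > 314 → valid
(73,135,188): 73+135 > 188 → valid
6 of the 8 triples form a triangle.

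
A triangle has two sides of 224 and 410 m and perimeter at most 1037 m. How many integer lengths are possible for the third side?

Triangle inequality: 186 < x < 634. Perimeter ≤ 1037 gives x ≤ 1037 − 224 − 410 = 403.
So 186 < x ≤ 403; integers 187 through 403: 217 values.

217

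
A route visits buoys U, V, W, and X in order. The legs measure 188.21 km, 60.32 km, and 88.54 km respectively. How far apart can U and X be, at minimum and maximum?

The maximum is all hops collinear in one direction: 188.21 + 60.32 + 88.54 = 337.07.
The longest hop is 188.21; the others sum to 148.86. Folding the others back against it leaves at least 188.21 − 148.86 = 39.35.

39.35 ≤ UX ≤ 337.07 km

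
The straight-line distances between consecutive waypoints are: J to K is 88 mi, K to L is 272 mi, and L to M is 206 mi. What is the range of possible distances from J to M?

The maximum is all hops collinear in one direction: 88 + 272 + 206 = 566.
The longest hop is 272; the others sum to 294. Since 272 ≤ 294, the path can fold back on itself completely, so the minimum distance is 0.

0 ≤ JM ≤ 566 mi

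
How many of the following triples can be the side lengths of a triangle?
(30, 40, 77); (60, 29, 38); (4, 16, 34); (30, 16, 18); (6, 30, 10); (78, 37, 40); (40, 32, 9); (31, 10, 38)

(30,40,77): 30+40 ≤ 77 → not valid
(29,38,60): 29+38 > 60 → valid
(4,16,34): 4+16 ≤ 34 → not valid
(16,18,30): 16+18 > 30 → valid
(6,10,30): 6+10 ≤ 30 → not valid
(37,40,78): 37+40 ≤ 78 → not valid
(9,32,40): 9+32 > 40 → valid
(10,31,38): 10+31 > 38 → valid
4 of the 8 triples form a triangle.

4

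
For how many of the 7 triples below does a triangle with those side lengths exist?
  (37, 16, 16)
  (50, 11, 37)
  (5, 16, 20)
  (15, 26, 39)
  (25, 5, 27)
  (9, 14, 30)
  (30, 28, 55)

(16,16,37): 16+16 ≤ 37 → not valid
(11,37,50): 11+37 ≤ 50 → not valid
(5,16,20): 5+16 > 20 → valid
(15,26,39): 15+26 > 39 → valid
(5,25,27): 5+25 > 27 → valid
(9,14,30): 9+14 ≤ 30 → not valid
(28,30,55): 28+30 > 55 → valid
4 of the 7 triples form a triangle.

4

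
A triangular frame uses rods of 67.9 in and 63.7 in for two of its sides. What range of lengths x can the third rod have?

By the triangle inequality, x must be less than 67.9 + 63.7 = 131.6 and greater than |67.9 − 63.7| = 4.2.

4.2 < x < 131.6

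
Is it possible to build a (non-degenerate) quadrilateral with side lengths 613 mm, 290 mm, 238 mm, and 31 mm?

For a quadrilateral, each side must be shorter than the sum of the others.
Here the longest side is 613, but the remaining 3 sides sum to only 559.

No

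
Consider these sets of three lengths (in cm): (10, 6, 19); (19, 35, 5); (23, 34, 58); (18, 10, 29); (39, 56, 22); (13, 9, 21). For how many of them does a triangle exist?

(6,10,19): 6+10 ≤ 19 → not valid
(5,19,35): 5+19 ≤ 35 → not valid
(23,34,58): 23+34 ≤ 58 → not valid
(10,18,29): 10+18 ≤ 29 → not valid
(22,39,56): 22+39 > 56 → valid
(9,13,21): 9+13 > 21 → valid
2 of the 6 triples form a triangle.

2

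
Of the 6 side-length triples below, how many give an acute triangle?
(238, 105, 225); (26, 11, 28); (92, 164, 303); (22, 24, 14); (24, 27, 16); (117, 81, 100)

5

(238,105,225): 105²+225² = 61650 > 56644 = 238² → acute
(26,11,28): 11²+26² = 797 > 784 = 28² → acute
(92,164,303): 92+164 ≤ 303, not a triangle
(22,24,14): 14²+22² = 680 > 576 = 24² → acute
(24,27,16): 16²+24² = 832 > 729 = 27² → acute
(117,81,100): 81²+100² = 16561 > 13689 = 117² → acute
5 of the 6 are acute.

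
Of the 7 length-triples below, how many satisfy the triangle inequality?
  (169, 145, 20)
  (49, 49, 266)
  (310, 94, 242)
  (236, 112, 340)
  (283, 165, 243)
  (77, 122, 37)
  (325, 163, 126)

3

(20,145,169): 20+145 ≤ 169 → not valid
(49,49,266): 49+49 ≤ 266 → not valid
(94,242,310): 94+242 > 310 → valid
(112,236,340): 112+236 > 340 → valid
(165,243,283): 165+243 > 283 → valid
(37,77,122): 37+77 ≤ 122 → not valid
(126,163,325): 126+163 ≤ 325 → not valid
3 of the 7 triples form a triangle.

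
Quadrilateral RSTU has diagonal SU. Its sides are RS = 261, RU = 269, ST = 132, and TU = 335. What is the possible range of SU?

From triangle RSU: |261 − 269| < SU < 261 + 269, i.e. 8 < SU < 530.
From triangle TSU: 203 < SU < 467.
Both must hold, so SU lies in the intersection.

203 < SU < 467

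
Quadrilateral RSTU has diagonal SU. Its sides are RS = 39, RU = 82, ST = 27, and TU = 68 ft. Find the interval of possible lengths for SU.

43 < SU < 95

From triangle RSU: |39 − 82| < SU < 39 + 82, i.e. 43 < SU < 121.
From triangle TSU: 41 < SU < 95.
Both must hold, so SU lies in the intersection.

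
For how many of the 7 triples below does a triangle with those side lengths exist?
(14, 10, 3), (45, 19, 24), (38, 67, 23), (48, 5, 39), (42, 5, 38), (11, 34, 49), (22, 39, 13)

(3,10,14): 3+10 ≤ 14 → not valid
(19,24,45): 19+24 ≤ 45 → not valid
(23,38,67): 23+38 ≤ 67 → not valid
(5,39,48): 5+39 ≤ 48 → not valid
(5,38,42): 5+38 > 42 → valid
(11,34,49): 11+34 ≤ 49 → not valid
(13,22,39): 13+22 ≤ 39 → not valid
1 of the 7 triples forms a triangle.

1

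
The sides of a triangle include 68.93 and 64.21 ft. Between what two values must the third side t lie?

By the triangle inequality, t must be less than 68.93 + 64.21 = 133.14 and greater than |68.93 − 64.21| = 4.72.

4.72 < t < 133.14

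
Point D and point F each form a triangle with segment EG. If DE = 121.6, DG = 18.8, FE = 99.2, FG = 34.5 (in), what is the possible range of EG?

102.8 < EG < 133.7

From triangle DEG: |121.6 − 18.8| < EG < 121.6 + 18.8, i.e. 102.8 < EG < 140.4.
From triangle FEG: 64.7 < EG < 133.7.
Both must hold, so EG lies in the intersection.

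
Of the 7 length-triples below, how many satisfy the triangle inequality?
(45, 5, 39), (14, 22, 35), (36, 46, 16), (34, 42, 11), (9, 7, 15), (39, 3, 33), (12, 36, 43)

(5,39,45): 5+39 ≤ 45 → not valid
(14,22,35): 14+22 > 35 → valid
(16,36,46): 16+36 > 46 → valid
(11,34,42): 11+34 > 42 → valid
(7,9,15): 7+9 > 15 → valid
(3,33,39): 3+33 ≤ 39 → not valid
(12,36,43): 12+36 > 43 → valid
5 of the 7 triples form a triangle.

5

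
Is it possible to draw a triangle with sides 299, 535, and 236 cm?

The two shorter sides sum to 535, exactly equal to the longest side 535.
That gives only a degenerate (flat) triangle — the inequality must be strict.

No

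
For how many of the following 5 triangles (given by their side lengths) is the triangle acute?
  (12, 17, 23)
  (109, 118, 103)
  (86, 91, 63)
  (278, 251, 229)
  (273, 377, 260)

(12,17,23): 12²+17² = 433 < 529 = 23² → obtuse
(109,118,103): 103²+109² = 22490 > 13924 = 118² → acute
(86,91,63): 63²+86² = 11365 > 8281 = 91² → acute
(278,251,229): 229²+251² = 115442 > 77284 = 278² → acute
(273,377,260): 260²+273² = 142129 = 377² → right
3 of the 5 are acute.

3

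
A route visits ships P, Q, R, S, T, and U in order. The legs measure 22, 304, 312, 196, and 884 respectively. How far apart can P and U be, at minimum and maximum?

The maximum is all hops collinear in one direction: 22 + 304 + 312 + 196 + 884 = 1718.
The longest hop is 884; the others sum to 834. Folding the others back against it leaves at least 884 − 834 = 50.

50 ≤ PU ≤ 1718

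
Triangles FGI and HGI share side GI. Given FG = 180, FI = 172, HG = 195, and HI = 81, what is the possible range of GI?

From triangle FGI: |180 − 172| < GI < 180 + 172, i.e. 8 < GI < 352.
From triangle HGI: 114 < GI < 276.
Both must hold, so GI lies in the intersection.

114 < GI < 276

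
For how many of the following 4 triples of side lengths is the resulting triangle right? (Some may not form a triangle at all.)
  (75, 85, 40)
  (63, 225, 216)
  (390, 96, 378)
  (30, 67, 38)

(75,85,40): 40²+75² = 7225 = 85² → right
(63,225,216): 63²+216² = 50625 = 225² → right
(390,96,378): 96²+378² = 152100 = 390² → right
(30,67,38): 30²+38² = 2344 < 4489 = 67² → obtuse
3 of the 4 are right.

3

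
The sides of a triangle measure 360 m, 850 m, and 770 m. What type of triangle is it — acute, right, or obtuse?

Compare the square of the longest side to the sum of squares of the other two: 360² + 770² = 722500 = 850².

right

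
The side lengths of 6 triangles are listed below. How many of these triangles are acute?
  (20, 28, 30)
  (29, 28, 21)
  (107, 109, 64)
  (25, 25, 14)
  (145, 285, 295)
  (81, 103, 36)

5

(20,28,30): 20²+28² = 1184 > 900 = 30² → acute
(29,28,21): 21²+28² = 1225 > 841 = 29² → acute
(107,109,64): 64²+107² = 15545 > 11881 = 109² → acute
(25,25,14): 14²+25² = 821 > 625 = 25² → acute
(145,285,295): 145²+285² = 102250 > 87025 = 295² → acute
(81,103,36): 36²+81² = 7857 < 10609 = 103² → obtuse
5 of the 6 are acute.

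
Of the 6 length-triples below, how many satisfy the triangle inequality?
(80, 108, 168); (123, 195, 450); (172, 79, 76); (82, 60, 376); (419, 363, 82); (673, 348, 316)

(80,108,168): 80+108 > 168 → valid
(123,195,450): 123+195 ≤ 450 → not valid
(76,79,172): 76+79 ≤ 172 → not valid
(60,82,376): 60+82 ≤ 376 → not valid
(82,363,419): 82+363 > 419 → valid
(316,348,673): 316+348 ≤ 673 → not valid
2 of the 6 triples form a triangle.

2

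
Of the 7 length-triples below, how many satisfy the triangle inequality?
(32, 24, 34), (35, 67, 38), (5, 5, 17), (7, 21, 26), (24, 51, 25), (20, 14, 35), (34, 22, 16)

4

(24,32,34): 24+32 > 34 → valid
(35,38,67): 35+38 > 67 → valid
(5,5,17): 5+5 ≤ 17 → not valid
(7,21,26): 7+21 > 26 → valid
(24,25,51): 24+25 ≤ 51 → not valid
(14,20,35): 14+20 ≤ 35 → not valid
(16,22,34): 16+22 > 34 → valid
4 of the 7 triples form a triangle.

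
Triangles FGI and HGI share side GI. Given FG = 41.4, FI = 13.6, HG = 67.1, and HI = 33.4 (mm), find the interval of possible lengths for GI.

From triangle FGI: |41.4 − 13.6| < GI < 41.4 + 13.6, i.e. 27.8 < GI < 55.0.
From triangle HGI: 33.7 < GI < 100.5.
Both must hold, so GI lies in the intersection.

33.7 < GI < 55.0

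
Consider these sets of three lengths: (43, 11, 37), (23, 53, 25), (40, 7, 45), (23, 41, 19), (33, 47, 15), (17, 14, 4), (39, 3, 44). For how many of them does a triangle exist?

(11,37,43): 11+37 > 43 → valid
(23,25,53): 23+25 ≤ 53 → not valid
(7,40,45): 7+40 > 45 → valid
(19,23,41): 19+23 > 41 → valid
(15,33,47): 15+33 > 47 → valid
(4,14,17): 4+14 > 17 → valid
(3,39,44): 3+39 ≤ 44 → not valid
5 of the 7 triples form a triangle.

5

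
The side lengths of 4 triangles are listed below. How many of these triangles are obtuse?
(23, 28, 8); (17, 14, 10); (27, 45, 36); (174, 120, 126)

(23,28,8): 8²+23² = 593 < 784 = 28² → obtuse
(17,14,10): 10²+14² = 296 > 289 = 17² → acute
(27,45,36): 27²+36² = 2025 = 45² → right
(174,120,126): 120²+126² = 30276 = 174² → right
1 of the 4 is obtuse.

1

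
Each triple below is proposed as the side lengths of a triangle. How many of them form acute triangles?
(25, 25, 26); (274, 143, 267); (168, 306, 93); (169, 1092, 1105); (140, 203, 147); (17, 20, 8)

(25,25,26): 25²+25² = 1250 > 676 = 26² → acute
(274,143,267): 143²+267² = 91738 > 75076 = 274² → acute
(168,306,93): 93+168 ≤ 306, not a triangle
(169,1092,1105): 169²+1092² = 1221025 = 1105² → right
(140,203,147): 140²+147² = 41209 = 203² → right
(17,20,8): 8²+17² = 353 < 400 = 20² → obtuse
2 of the 6 are acute.

2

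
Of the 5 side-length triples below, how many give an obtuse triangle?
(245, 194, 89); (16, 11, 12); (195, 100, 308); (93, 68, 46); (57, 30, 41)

3

(245,194,89): 89²+194² = 45557 < 60025 = 245² → obtuse
(16,11,12): 11²+12² = 265 > 256 = 16² → acute
(195,100,308): 100+195 ≤ 308, not a triangle
(93,68,46): 46²+68² = 6740 < 8649 = 93² → obtuse
(57,30,41): 30²+41² = 2581 < 3249 = 57² → obtuse
3 of the 5 are obtuse.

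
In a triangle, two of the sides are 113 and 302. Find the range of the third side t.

By the triangle inequality, t must be less than 113 + 302 = 415 and greater than |113 − 302| = 189.

189 < t < 415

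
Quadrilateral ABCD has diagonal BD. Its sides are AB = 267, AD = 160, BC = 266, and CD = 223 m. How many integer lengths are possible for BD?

319

From triangle ABD: 107 < BD < 427.
From triangle CBD: 43 < BD < 489.
Intersection: 107 < BD < 427, so integers 108 through 426: 319 values.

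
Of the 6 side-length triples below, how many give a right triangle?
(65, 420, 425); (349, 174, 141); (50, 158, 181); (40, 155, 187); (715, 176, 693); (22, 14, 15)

(65,420,425): 65²+420² = 180625 = 425² → right
(349,174,141): 141+174 ≤ 349, not a triangle
(50,158,181): 50²+158² = 27464 < 32761 = 181² → obtuse
(40,155,187): 40²+155² = 25625 < 34969 = 187² → obtuse
(715,176,693): 176²+693² = 511225 = 715² → right
(22,14,15): 14²+15² = 421 < 484 = 22² → obtuse
2 of the 6 are right.

2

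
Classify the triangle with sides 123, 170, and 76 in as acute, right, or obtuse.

obtuse

Compare the square of the longest side to the sum of squares of the other two: 76² + 123² = 20905 < 28900 = 170².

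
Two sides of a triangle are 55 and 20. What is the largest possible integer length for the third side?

74

The third side must be strictly less than 55 + 20 = 75.
The largest integer below 75 is 74.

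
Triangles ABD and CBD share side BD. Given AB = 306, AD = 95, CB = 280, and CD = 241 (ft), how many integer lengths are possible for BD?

189

From triangle ABD: 211 < BD < 401.
From triangle CBD: 39 < BD < 521.
Intersection: 211 < BD < 401, so integers 212 through 400: 189 values.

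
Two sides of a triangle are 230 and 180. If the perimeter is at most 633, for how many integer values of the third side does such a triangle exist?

173

Triangle inequality: 50 < x < 410. Perimeter ≤ 633 gives x ≤ 633 − 230 − 180 = 223.
So 50 < x ≤ 223; integers 51 through 223: 173 values.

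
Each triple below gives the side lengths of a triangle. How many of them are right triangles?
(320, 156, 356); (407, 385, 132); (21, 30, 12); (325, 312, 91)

(320,156,356): 156²+320² = 126736 = 356² → right
(407,385,132): 132²+385² = 165649 = 407² → right
(21,30,12): 12²+21² = 585 < 900 = 30² → obtuse
(325,312,91): 91²+312² = 105625 = 325² → right
3 of the 4 are right.

3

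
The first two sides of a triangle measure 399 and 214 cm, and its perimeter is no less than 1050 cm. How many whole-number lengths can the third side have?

176

Triangle inequality: 185 < x < 613. Perimeter ≥ 1050 gives x ≥ 1050 − 399 − 214 = 437.
So 437 ≤ x < 613; integers 437 through 612: 176 values.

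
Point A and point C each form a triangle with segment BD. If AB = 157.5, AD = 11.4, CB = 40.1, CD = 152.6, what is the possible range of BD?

146.1 < BD < 168.9

From triangle ABD: |157.5 − 11.4| < BD < 157.5 + 11.4, i.e. 146.1 < BD < 168.9.
From triangle CBD: 112.5 < BD < 192.7.
Both must hold, so BD lies in the intersection.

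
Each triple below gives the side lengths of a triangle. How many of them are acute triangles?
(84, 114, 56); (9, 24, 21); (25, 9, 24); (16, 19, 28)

1

(84,114,56): 56²+84² = 10192 < 12996 = 114² → obtuse
(9,24,21): 9²+21² = 522 < 576 = 24² → obtuse
(25,9,24): 9²+24² = 657 > 625 = 25² → acute
(16,19,28): 16²+19² = 617 < 784 = 28² → obtuse
1 of the 4 is acute.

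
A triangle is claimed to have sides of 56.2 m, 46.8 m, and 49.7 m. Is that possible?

Yes

The longest side is 56.2, and the other two sum to 96.5.
Since 96.5 > 56.2, the triangle inequality holds.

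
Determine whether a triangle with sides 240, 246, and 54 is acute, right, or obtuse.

Compare the square of the longest side to the sum of squares of the other two: 54² + 240² = 60516 = 246².

right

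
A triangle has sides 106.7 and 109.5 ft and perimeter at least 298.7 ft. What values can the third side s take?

Triangle inequality alone gives 2.8 < s < 216.2.
The perimeter condition gives s ≥ 298.7 − 106.7 − 109.5 = 82.5.
Intersecting the two: 82.5 ≤ s < 216.2.

82.5 ≤ s < 216.2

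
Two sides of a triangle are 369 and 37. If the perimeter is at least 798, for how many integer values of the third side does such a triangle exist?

14

Triangle inequality: 332 < x < 406. Perimeter ≥ 798 gives x ≥ 798 − 369 − 37 = 392.
So 392 ≤ x < 406; integers 392 through 405: 14 values.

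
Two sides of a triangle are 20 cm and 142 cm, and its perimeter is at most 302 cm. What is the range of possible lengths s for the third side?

Triangle inequality alone gives 122 < s < 162.
The perimeter condition gives s ≤ 302 − 20 − 142 = 140.
Intersecting the two: 122 < s ≤ 140.

122 < s ≤ 140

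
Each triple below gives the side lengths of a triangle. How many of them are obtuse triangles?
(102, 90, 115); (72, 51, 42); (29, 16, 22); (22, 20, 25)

2

(102,90,115): 90²+102² = 18504 > 13225 = 115² → acute
(72,51,42): 42²+51² = 4365 < 5184 = 72² → obtuse
(29,16,22): 16²+22² = 740 < 841 = 29² → obtuse
(22,20,25): 20²+22² = 884 > 625 = 25² → acute
2 of the 4 are obtuse.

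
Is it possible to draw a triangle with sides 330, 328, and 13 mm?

The longest side is 330, and the other two sum to 341.
Since 341 > 330, the triangle inequality holds.

Yes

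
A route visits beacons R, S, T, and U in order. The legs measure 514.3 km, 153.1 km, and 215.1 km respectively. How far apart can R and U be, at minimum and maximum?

The maximum is all hops collinear in one direction: 514.3 + 153.1 + 215.1 = 882.5.
The longest hop is 514.3; the others sum to 368.2. Folding the others back against it leaves at least 514.3 − 368.2 = 146.1.

146.1 ≤ RU ≤ 882.5 km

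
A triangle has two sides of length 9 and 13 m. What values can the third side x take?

4 < x < 22

By the triangle inequality, x must be less than 9 + 13 = 22 and greater than |9 − 13| = 4.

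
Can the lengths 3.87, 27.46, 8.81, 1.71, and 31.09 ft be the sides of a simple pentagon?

A pentagon exists iff every side is shorter than the sum of the others — equivalently, the longest side is less than the sum of the rest.
Longest side 31.09 < 41.85 (sum of the remaining 4), so yes.

Yes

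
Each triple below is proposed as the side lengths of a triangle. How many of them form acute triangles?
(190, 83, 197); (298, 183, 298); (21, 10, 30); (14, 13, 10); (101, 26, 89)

(190,83,197): 83²+190² = 42989 > 38809 = 197² → acute
(298,183,298): 183²+298² = 122293 > 88804 = 298² → acute
(21,10,30): 10²+21² = 541 < 900 = 30² → obtuse
(14,13,10): 10²+13² = 269 > 196 = 14² → acute
(101,26,89): 26²+89² = 8597 < 10201 = 101² → obtuse
3 of the 5 are acute.

3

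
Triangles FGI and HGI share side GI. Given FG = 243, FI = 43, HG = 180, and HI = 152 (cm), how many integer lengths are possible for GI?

85

From triangle FGI: 200 < GI < 286.
From triangle HGI: 28 < GI < 332.
Intersection: 200 < GI < 286, so integers 201 through 285: 85 values.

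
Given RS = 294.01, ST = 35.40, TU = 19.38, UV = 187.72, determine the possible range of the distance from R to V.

The maximum is all hops collinear in one direction: 294.01 + 35.40 + 19.38 + 187.72 = 536.51.
The longest hop is 294.01; the others sum to 242.50. Folding the others back against it leaves at least 294.01 − 242.50 = 51.51.

51.51 ≤ RV ≤ 536.51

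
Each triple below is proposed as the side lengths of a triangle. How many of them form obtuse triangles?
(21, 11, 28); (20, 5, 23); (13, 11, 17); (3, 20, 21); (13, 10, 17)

(21,11,28): 11²+21² = 562 < 784 = 28² → obtuse
(20,5,23): 5²+20² = 425 < 529 = 23² → obtuse
(13,11,17): 11²+13² = 290 > 289 = 17² → acute
(3,20,21): 3²+20² = 409 < 441 = 21² → obtuse
(13,10,17): 10²+13² = 269 < 289 = 17² → obtuse
4 of the 5 are obtuse.

4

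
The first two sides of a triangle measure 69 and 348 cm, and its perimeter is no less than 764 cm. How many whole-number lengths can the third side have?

Triangle inequality: 279 < x < 417. Perimeter ≥ 764 gives x ≥ 764 − 69 − 348 = 347.
So 347 ≤ x < 417; integers 347 through 416: 70 values.

70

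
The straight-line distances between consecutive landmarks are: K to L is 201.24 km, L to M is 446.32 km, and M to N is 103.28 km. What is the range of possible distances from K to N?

The maximum is all hops collinear in one direction: 201.24 + 446.32 + 103.28 = 750.84.
The longest hop is 446.32; the others sum to 304.52. Folding the others back against it leaves at least 446.32 − 304.52 = 141.80.

141.80 ≤ KN ≤ 750.84 km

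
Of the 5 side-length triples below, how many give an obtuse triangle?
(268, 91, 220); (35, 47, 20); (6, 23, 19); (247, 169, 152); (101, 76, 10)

4

(268,91,220): 91²+220² = 56681 < 71824 = 268² → obtuse
(35,47,20): 20²+35² = 1625 < 2209 = 47² → obtuse
(6,23,19): 6²+19² = 397 < 529 = 23² → obtuse
(247,169,152): 152²+169² = 51665 < 61009 = 247² → obtuse
(101,76,10): 10+76 ≤ 101, not a triangle
4 of the 5 are obtuse.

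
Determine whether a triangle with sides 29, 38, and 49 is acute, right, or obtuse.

obtuse

Compare the square of the longest side to the sum of squares of the other two: 29² + 38² = 2285 < 2401 = 49².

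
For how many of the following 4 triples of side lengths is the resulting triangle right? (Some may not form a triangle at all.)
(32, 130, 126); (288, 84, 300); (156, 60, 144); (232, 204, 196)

(32,130,126): 32²+126² = 16900 = 130² → right
(288,84,300): 84²+288² = 90000 = 300² → right
(156,60,144): 60²+144² = 24336 = 156² → right
(232,204,196): 196²+204² = 80032 > 53824 = 232² → acute
3 of the 4 are right.

3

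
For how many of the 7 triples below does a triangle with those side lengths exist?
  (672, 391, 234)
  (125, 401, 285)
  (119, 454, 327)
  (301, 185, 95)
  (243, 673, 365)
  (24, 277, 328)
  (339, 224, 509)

2

(234,391,672): 234+391 ≤ 672 → not valid
(125,285,401): 125+285 > 401 → valid
(119,327,454): 119+327 ≤ 454 → not valid
(95,185,301): 95+185 ≤ 301 → not valid
(243,365,673): 243+365 ≤ 673 → not valid
(24,277,328): 24+277 ≤ 328 → not valid
(224,339,509): 224+339 > 509 → valid
2 of the 7 triples form a triangle.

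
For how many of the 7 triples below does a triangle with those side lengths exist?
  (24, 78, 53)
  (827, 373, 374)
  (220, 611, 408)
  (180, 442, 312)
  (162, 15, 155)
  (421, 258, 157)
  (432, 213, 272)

4

(24,53,78): 24+53 ≤ 78 → not valid
(373,374,827): 373+374 ≤ 827 → not valid
(220,408,611): 220+408 > 611 → valid
(180,312,442): 180+312 > 442 → valid
(15,155,162): 15+155 > 162 → valid
(157,258,421): 157+258 ≤ 421 → not valid
(213,272,432): 213+272 > 432 → valid
4 of the 7 triples form a triangle.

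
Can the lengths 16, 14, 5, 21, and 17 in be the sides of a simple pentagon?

Yes

A pentagon exists iff every side is shorter than the sum of the others — equivalently, the longest side is less than the sum of the rest.
Longest side 21 < 52 (sum of the remaining 4), so yes.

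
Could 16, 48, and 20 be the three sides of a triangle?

No

The longest side is 48, but the other two sum to only 36.
36 < 48, so the triangle inequality fails.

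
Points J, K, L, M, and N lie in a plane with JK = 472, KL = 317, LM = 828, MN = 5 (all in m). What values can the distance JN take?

The maximum is all hops collinear in one direction: 472 + 317 + 828 + 5 = 1622.
The longest hop is 828; the others sum to 794. Folding the others back against it leaves at least 828 − 794 = 34.

34 ≤ JN ≤ 1622 m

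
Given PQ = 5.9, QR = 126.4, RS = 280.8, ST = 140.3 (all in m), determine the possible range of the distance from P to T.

The maximum is all hops collinear in one direction: 5.9 + 126.4 + 280.8 + 140.3 = 553.4.
The longest hop is 280.8; the others sum to 272.6. Folding the others back against it leaves at least 280.8 − 272.6 = 8.2.

8.2 ≤ PT ≤ 553.4 m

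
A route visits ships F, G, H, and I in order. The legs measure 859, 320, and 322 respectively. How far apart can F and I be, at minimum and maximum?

The maximum is all hops collinear in one direction: 859 + 320 + 322 = 1501.
The longest hop is 859; the others sum to 642. Folding the others back against it leaves at least 859 − 642 = 217.

217 ≤ FI ≤ 1501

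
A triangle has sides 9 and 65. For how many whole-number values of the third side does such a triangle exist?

17

The third side lies in the open interval (56, 74).
Integers from 57 to 73 inclusive: 73 − 57 + 1 = 17.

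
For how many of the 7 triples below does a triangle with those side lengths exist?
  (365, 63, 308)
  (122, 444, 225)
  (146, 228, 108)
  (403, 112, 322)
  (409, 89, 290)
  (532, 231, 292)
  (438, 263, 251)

4

(63,308,365): 63+308 > 365 → valid
(122,225,444): 122+225 ≤ 444 → not valid
(108,146,228): 108+146 > 228 → valid
(112,322,403): 112+322 > 403 → valid
(89,290,409): 89+290 ≤ 409 → not valid
(231,292,532): 231+292 ≤ 532 → not valid
(251,263,438): 251+263 > 438 → valid
4 of the 7 triples form a triangle.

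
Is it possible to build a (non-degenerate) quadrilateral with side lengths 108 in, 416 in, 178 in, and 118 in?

No

For a quadrilateral, each side must be shorter than the sum of the others.
Here the longest side is 416, but the remaining 3 sides sum to only 404.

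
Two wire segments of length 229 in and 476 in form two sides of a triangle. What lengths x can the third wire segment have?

By the triangle inequality, x must be less than 229 + 476 = 705 and greater than |229 − 476| = 247.

247 < x < 705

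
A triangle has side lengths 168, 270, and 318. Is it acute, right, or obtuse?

Compare the square of the longest side to the sum of squares of the other two: 168² + 270² = 101124 = 318².

right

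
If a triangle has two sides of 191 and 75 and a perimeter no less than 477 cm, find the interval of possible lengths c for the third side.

Triangle inequality alone gives 116 < c < 266.
The perimeter condition gives c ≥ 477 − 191 − 75 = 211.
Intersecting the two: 211 ≤ c < 266.

211 ≤ c < 266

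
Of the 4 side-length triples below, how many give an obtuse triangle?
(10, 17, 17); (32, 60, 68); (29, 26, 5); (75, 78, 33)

(10,17,17): 10²+17² = 389 > 289 = 17² → acute
(32,60,68): 32²+60² = 4624 = 68² → right
(29,26,5): 5²+26² = 701 < 841 = 29² → obtuse
(75,78,33): 33²+75² = 6714 > 6084 = 78² → acute
1 of the 4 is obtuse.

1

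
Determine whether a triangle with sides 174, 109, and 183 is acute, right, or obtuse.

Compare the square of the longest side to the sum of squares of the other two: 109² + 174² = 42157 > 33489 = 183².

acute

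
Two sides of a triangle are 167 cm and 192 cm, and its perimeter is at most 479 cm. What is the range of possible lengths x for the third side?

Triangle inequality alone gives 25 < x < 359.
The perimeter condition gives x ≤ 479 − 167 − 192 = 120.
Intersecting the two: 25 < x ≤ 120.

25 < x ≤ 120 cm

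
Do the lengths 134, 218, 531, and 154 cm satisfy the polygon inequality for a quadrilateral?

For a quadrilateral, each side must be shorter than the sum of the others.
Here the longest side is 531, but the remaining 3 sides sum to only 506.

No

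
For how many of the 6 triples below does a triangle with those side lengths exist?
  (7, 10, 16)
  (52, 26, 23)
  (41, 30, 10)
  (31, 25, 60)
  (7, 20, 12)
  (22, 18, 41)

1

(7,10,16): 7+10 > 16 → valid
(23,26,52): 23+26 ≤ 52 → not valid
(10,30,41): 10+30 ≤ 41 → not valid
(25,31,60): 25+31 ≤ 60 → not valid
(7,12,20): 7+12 ≤ 20 → not valid
(18,22,41): 18+22 ≤ 41 → not valid
1 of the 6 triples forms a triangle.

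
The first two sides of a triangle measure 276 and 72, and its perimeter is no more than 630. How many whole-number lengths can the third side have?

78

Triangle inequality: 204 < x < 348. Perimeter ≤ 630 gives x ≤ 630 − 276 − 72 = 282.
So 204 < x ≤ 282; integers 205 through 282: 78 values.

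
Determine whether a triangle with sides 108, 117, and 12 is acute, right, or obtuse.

Compare the square of the longest side to the sum of squares of the other two: 12² + 108² = 11808 < 13689 = 117².

obtuse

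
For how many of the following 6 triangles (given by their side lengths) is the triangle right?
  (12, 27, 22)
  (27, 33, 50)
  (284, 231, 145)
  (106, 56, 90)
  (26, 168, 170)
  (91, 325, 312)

(12,27,22): 12²+22² = 628 < 729 = 27² → obtuse
(27,33,50): 27²+33² = 1818 < 2500 = 50² → obtuse
(284,231,145): 145²+231² = 74386 < 80656 = 284² → obtuse
(106,56,90): 56²+90² = 11236 = 106² → right
(26,168,170): 26²+168² = 28900 = 170² → right
(91,325,312): 91²+312² = 105625 = 325² → right
3 of the 6 are right.

3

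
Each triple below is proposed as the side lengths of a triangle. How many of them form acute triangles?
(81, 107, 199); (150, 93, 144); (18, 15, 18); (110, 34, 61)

2

(81,107,199): 81+107 ≤ 199, not a triangle
(150,93,144): 93²+144² = 29385 > 22500 = 150² → acute
(18,15,18): 15²+18² = 549 > 324 = 18² → acute
(110,34,61): 34+61 ≤ 110, not a triangle
2 of the 4 are acute.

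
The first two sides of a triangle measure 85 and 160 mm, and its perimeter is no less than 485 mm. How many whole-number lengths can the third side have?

5

Triangle inequality: 75 < x < 245. Perimeter ≥ 485 gives x ≥ 485 − 85 − 160 = 240.
So 240 ≤ x < 245; integers 240 through 244: 5 values.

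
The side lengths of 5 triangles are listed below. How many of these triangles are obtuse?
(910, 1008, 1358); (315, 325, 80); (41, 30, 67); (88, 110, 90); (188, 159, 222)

(910,1008,1358): 910²+1008² = 1844164 = 1358² → right
(315,325,80): 80²+315² = 105625 = 325² → right
(41,30,67): 30²+41² = 2581 < 4489 = 67² → obtuse
(88,110,90): 88²+90² = 15844 > 12100 = 110² → acute
(188,159,222): 159²+188² = 60625 > 49284 = 222² → acute
1 of the 5 is obtuse.

1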